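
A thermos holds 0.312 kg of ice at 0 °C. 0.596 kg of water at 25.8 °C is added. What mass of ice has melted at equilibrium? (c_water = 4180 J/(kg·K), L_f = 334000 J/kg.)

m_melted ≈ 0.192 kg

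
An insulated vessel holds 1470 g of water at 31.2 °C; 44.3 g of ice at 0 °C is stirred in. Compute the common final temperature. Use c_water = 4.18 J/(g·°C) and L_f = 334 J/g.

Conservation of energy gives ΣQ = 0:
latent heat to melt: 44.3×334 = 14796
  meltwater 0→T: 44.3×4.18×T = 185.17 T
  water cools: 1470×4.18×(T − 31.2) = 6144.6(T − 31.2)
6329.8 T = 191712 − 14796 = 176915
T ≈ 27.95 °C. Since T > 0 °C, the all-ice-melts assumption holds.

T_f ≈ 27.9 °C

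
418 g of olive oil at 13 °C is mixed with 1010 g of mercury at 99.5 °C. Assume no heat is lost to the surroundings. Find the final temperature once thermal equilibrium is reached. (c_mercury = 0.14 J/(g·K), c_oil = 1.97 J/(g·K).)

T_f ≈ 25.7 °C

Heat gained plus heat lost sum to zero:
1010·0.14·(T − 99.5) + 418·1.97·(T − 13) = 0
141.4(T − 99.5) + 823.46(T − 13) = 0
(141.4 + 823.46) T = 141.4·99.5 + 823.46·13
T ≈ 25.68 °C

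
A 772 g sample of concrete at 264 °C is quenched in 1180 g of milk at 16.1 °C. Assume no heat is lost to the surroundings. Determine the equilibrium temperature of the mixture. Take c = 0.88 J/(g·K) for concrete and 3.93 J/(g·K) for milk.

T_f ≈ 47.8 °C

|Q_concrete| = |Q_milk|:
772·0.88·(264 − T) = 1180·3.93·(T − 16.1)
679.36(264 − T) = 4637.4(T − 16.1)
5316.8 T = 254013  ⇒  T ≈ 47.78 °C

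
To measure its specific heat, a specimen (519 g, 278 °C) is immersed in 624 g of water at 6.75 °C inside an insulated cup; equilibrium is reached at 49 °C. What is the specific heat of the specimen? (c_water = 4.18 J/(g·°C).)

c ≈ 0.927 J/(g·°C)

Setting the total heat transfer to zero:
519×c×(49 − 278) + 624×4.18×(49 − 6.75) = 0
-118851 c = -110202
c = -110202/-118851 ≈ 0.9272 J/(g·°C)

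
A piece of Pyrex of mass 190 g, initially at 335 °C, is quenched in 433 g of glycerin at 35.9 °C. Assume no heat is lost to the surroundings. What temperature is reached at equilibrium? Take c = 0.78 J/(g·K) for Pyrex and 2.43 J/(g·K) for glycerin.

Taking heat into each body as positive, Σ m c ΔT = 0:
190*0.78*(T − 335) + 433*2.43*(T − 35.9) = 0
148.2(T − 335) + 1052.2(T − 35.9) = 0
(148.2 + 1052.2) T = 148.2*335 + 1052.2*35.9
T = 87421/1200.4 ≈ 72.83 °C

T_f ≈ 72.8 °C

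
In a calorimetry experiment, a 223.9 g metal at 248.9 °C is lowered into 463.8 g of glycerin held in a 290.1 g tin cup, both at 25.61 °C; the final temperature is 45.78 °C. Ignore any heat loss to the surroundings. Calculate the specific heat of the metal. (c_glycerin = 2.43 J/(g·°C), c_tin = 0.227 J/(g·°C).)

Setting the total heat transfer to zero:
223.9·c·(45.78 − 248.9) + 463.8·2.43·(45.78 − 25.61) + 290.1·0.227·(45.78 − 25.61) = 0
-45479 c = -24061
c = -24061/-45479 ≈ 0.5291 J/(g·°C)

c ≈ 0.529 J/(g·°C)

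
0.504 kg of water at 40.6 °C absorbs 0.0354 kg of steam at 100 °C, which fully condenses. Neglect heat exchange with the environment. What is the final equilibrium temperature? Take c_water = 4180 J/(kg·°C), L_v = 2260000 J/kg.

Sum of m c ΔT and latent-heat terms is zero:
steam→water at 100 °C releases m L_v = 0.0354·2260000 = 80004; condensed water 100 °C→T: 147.97(T − 100); original water: 2106.7(T − 40.6)
2254.7 T = 80004 + 14797 + 85533 = 180334
T ≈ 79.98 °C (< 100 °C, so full condensation is consistent).

T_f ≈ 80.0 °C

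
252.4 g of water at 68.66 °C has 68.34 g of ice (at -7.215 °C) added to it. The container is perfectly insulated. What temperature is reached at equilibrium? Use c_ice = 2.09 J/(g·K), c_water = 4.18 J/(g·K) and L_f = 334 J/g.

Energy conservation, ΣQ = 0:
ice -7.215→0 °C: 68.34·2.09·7.215 = 1030.5; latent heat to melt: 68.34·334 = 22826; meltwater 0→T: 68.34·4.18·T = 285.66 T; water cools: 252.4·4.18·(T − 68.66) = 1055(T − 68.66)
1340.7 T = 72438 − 23856 = 48582
T ≈ 36.24 °C. Since T > 0 °C, the all-ice-melts assumption holds.

T_f ≈ 36.2 °C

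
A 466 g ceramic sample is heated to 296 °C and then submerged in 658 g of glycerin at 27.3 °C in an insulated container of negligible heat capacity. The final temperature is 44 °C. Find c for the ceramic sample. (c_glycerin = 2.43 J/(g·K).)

c ≈ 0.227 J/(g·K)

Heat lost by the ceramic sample = heat gained by the glycerin:
466×c×(296 − 44) = 658×2.43×(44 − 27.3)
117432 c = 26702  ⇒  c ≈ 0.2274 J/(g·K)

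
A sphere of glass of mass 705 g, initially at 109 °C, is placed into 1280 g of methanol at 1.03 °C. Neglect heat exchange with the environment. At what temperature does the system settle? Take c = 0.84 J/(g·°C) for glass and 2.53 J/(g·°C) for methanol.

|Q_glass| = |Q_methanol|:
705×0.84×(109 − T) = 1280×2.53×(T − 1.03)
592.2(109 − T) = 3238.4(T − 1.03)
3830.6 T = 67885  ⇒  T ≈ 17.72 °C

T_f ≈ 17.7 °C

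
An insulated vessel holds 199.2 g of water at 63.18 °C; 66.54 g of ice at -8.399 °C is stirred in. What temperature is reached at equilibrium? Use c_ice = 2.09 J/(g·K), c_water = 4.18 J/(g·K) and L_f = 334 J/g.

T_f ≈ 26.3 °C

Heat gained plus heat lost sum to zero:
warm ice to 0 °C: 66.54×2.09×(0 − (-8.399)) = 1168
  melt ice: 66.54×334 = 22224
  warm the meltwater: 278.14 T
  water: 832.66(T − 63.18)
1110.8 T = 52607 − 23392 = 29215
T ≈ 26.30 °C (positive, so assuming full melt was valid).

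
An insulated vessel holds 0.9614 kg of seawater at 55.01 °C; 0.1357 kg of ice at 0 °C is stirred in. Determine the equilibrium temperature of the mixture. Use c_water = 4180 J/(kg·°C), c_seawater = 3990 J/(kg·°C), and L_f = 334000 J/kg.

Taking heat into each body as positive, Σ m c ΔT = 0:
fusion: m_ice L_f = 0.1357×334000 = 45324
  warm the meltwater: 567.23 T
  seawater: 3836(T − 55.01)
4403.2 T = 211018 − 45324 = 165694
T ≈ 37.63 °C — above 0 °C, consistent with complete melting.

T_f ≈ 37.6 °C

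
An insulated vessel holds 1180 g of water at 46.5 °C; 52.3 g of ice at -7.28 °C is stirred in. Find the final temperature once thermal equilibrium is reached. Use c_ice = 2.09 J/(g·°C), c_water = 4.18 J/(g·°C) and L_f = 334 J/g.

T_f ≈ 41.0 °C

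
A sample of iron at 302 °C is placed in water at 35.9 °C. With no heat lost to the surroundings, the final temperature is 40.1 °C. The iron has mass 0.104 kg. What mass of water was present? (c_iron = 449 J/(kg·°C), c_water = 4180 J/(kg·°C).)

m ≈ 0.697 kg

|Q_iron| = |Q_water|:
0.104×449×(302 − 40.1) = m×4180×(40.1 − 35.9)
17556 m = 12230  ⇒  m ≈ 0.6966 kg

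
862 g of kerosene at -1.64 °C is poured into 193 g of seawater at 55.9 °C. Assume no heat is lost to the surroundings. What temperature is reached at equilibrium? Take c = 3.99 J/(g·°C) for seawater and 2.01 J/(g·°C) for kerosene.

Heat lost by the seawater equals heat gained by the kerosene:
193*3.99*(55.9 − T) = 862*2.01*(T − (-1.64))
770.07(55.9 − T) = 1732.6(T − (-1.64))
2502.7 T = 40205  ⇒  T ≈ 16.06 °C

T_f ≈ 16.1 °C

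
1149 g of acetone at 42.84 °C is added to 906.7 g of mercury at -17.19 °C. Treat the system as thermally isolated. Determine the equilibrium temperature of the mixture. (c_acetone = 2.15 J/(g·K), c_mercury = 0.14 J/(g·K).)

T_f ≈ 39.9 °C

With ΣQ=0 the equilibrium temperature is the m·c-weighted mean:
T_f = (2470.3*42.84 + 126.94*(-17.19)) / (2470.3 + 126.94)
    = 103648 / 2597.3 ≈ 39.91 °C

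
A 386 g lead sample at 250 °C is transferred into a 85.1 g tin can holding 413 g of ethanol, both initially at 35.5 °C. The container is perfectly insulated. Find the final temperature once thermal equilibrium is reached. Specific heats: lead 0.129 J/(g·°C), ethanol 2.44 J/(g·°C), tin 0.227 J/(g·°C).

T_f ≈ 45.4 °C

With ΣQ=0 the equilibrium temperature is the m·c-weighted mean:
T_f = (49.79·250 + 1007.7·35.5 + 19.32·35.5) / (49.79 + 1007.7 + 19.32)
    = 48908 / 1076.8 ≈ 45.42 °C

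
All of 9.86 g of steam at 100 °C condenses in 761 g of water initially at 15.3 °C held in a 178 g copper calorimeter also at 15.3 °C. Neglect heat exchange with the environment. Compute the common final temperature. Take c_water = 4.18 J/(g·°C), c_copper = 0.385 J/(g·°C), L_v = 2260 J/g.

Heat gained plus heat lost sum to zero:
latent heat released on condensation: 9.86·2260 = 22284; condensate cools 100→T: 9.86·4.18·(T − 100) = 41.21(T − 100); original water: 3181(T − 15.3); copper cup: 178·0.385·(T − 15.3) = 68.53(T − 15.3)
3290.7 T = 22284 + 4121.5 + 49718 = 76123
T ≈ 23.13 °C — below 100 °C, confirming all the steam condensed.

T_f ≈ 23.1 °C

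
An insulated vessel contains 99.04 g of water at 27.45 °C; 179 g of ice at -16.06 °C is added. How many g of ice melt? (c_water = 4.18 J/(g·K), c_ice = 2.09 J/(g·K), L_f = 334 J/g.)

Heat available from the water dropping to 0 °C: 99.04·4.18·27.45 = 11364 J.
Of that, 179·2.09·16.06 = 6008.2 J goes to bring the ice to 0 °C, leaving 5355.7 J.
Melting all 179 g of ice would need 179·334 = 59786 J.
Since 5355.7 < 59786 J, not all the ice melts; equilibrium is at 0 °C.
Mass melted = 5355.7/334 ≈ 16.04 g.

m_melted ≈ 16 g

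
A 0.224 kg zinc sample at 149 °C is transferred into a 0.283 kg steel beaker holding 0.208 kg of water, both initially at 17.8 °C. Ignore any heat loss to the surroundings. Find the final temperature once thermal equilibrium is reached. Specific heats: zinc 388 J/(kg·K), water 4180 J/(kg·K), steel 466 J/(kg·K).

T_f ≈ 28.3 °C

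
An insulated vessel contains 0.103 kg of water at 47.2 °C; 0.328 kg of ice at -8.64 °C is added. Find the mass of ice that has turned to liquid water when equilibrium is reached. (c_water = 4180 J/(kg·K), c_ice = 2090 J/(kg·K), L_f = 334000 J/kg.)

m_melted ≈ 0.0431 kg

Heat available from the water dropping to 0 °C: 0.103·4180·47.2 = 20321 J.
Of that, 0.328·2090·8.64 = 5922.9 J goes to bring the ice to 0 °C, leaving 14399 J.
Fully melting the ice requires m_ice L_f = 0.328·334000 = 109552 J.
That's not enough to melt it all — equilibrium is at 0 °C with ice remaining.
m_melt = 14399 / L_f = 0.04311 kg.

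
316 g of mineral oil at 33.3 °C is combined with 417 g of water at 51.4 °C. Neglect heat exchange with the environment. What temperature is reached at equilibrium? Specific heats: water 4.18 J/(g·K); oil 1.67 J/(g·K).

T_f ≈ 47.2 °C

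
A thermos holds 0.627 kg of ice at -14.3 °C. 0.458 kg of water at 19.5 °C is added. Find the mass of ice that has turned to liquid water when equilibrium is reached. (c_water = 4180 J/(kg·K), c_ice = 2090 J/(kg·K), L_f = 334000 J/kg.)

Water can give up m c ΔT = 0.458·4180·19.5 = 37332 J before reaching 0 °C.
Warming the ice to 0 °C takes 0.627·2090·14.3 = 18739 J, leaving 18592 J for melting.
Fully melting the ice requires m_ice L_f = 0.627·334000 = 209418 J.
18592 J < 209418 J, so only part of the ice melts and the system sits at 0 °C.
m_melt = 18592 / L_f = 0.05567 kg.

m_melted ≈ 0.0557 kg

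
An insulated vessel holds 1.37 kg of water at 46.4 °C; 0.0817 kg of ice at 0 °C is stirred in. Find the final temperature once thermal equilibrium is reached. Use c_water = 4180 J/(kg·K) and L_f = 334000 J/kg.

T_f ≈ 39.3 °C

Let T be the final temperature. ΣQ_i = 0:
fusion: m_ice L_f = 0.0817×334000 = 27288; warm the meltwater: 341.51 T; water cools: 1.37×4180×(T − 46.4) = 5726.6(T − 46.4)
6068.1 T = 265714 − 27288 = 238426
T ≈ 39.29 °C. Since T > 0 °C, the all-ice-melts assumption holds.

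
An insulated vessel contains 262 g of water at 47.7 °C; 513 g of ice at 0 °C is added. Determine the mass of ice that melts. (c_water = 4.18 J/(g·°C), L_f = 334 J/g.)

m_melted ≈ 156 g

Water can give up m c ΔT = 262×4.18×47.7 = 52239 J before reaching 0 °C.
To melt every bit of ice: 513×334 = 171342 J.
That's not enough to melt it all — equilibrium is at 0 °C with ice remaining.
m_melt = 52239 / L_f = 156.4 g.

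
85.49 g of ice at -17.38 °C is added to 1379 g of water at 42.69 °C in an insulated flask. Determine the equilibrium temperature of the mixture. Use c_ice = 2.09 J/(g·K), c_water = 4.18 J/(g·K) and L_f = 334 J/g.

T_f ≈ 35.0 °C

Energy balance with sensible and latent terms:
ice -17.38→0 °C: 85.49·2.09·17.38 = 3105.4
  fusion: m_ice L_f = 85.49·334 = 28554
  meltwater 0→T: 85.49·4.18·T = 357.35 T
  water cools: 1379·4.18·(T − 42.69) = 5764.2(T − 42.69)
6121.6 T = 246075 − 31659 = 214416
T ≈ 35.03 °C. Since T > 0 °C, the all-ice-melts assumption holds.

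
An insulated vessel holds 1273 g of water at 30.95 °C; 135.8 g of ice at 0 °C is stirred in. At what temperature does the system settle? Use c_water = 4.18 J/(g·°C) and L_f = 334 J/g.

Taking heat into each body as positive, Σ m c ΔT = 0:
fusion: m_ice L_f = 135.8·334 = 45357; warm the meltwater: 567.64 T; water cools: 1273·4.18·(T − 30.95) = 5321.1(T − 30.95)
5888.8 T = 164689 − 45357 = 119332
T ≈ 20.26 °C. Since T > 0 °C, the all-ice-melts assumption holds.

T_f ≈ 20.3 °C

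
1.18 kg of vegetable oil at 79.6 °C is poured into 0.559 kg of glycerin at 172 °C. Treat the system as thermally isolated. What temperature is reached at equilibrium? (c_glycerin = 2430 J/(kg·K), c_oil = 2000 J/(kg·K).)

Let T be the final temperature. ΣQ_i = 0:
0.559×2430×(T − 172) + 1.18×2000×(T − 79.6) = 0
1358.4(T − 172) + 2360(T − 79.6) = 0
3718.4 T = 421496
T ≈ 113.35 °C

T_f ≈ 113.4 °C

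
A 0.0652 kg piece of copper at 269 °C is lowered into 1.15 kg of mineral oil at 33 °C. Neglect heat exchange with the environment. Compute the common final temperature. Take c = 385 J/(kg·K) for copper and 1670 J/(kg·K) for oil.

T_f ≈ 36.0 °C

Conservation of energy gives ΣQ = 0:
0.0652×385×(T − 269) + 1.15×1670×(T − 33) = 0
25.1(T − 269) + 1920.5(T − 33) = 0
1945.6 T = 70129
T ≈ 36.04 °C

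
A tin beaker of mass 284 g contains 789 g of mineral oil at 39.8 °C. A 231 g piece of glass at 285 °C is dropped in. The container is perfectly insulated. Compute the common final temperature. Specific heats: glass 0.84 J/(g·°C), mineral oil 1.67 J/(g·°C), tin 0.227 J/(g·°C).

T_f ≈ 70.0 °C

Net heat exchanged in the isolated system is zero:
231*0.84*(T − 285) + 789*1.67*(T − 39.8) + 284*0.227*(T − 39.8) = 0
194.04(T − 285) + 1317.6(T − 39.8) + 64.47(T − 39.8) = 0
(194.04 + 1317.6 + 64.47) T = 194.04*285 + 1317.6*39.8 + 64.47*39.8
T = 110309/1576.1 ≈ 69.99 °C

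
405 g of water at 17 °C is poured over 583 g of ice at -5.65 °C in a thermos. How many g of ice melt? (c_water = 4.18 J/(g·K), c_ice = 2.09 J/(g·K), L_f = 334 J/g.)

m_melted ≈ 65.6 g

Heat available from the water dropping to 0 °C: 405·4.18·17 = 28779 J.
Warming the ice to 0 °C takes 583·2.09·5.65 = 6884.4 J, leaving 21895 J for melting.
Fully melting the ice requires m_ice L_f = 583·334 = 194722 J.
Since 21895 < 194722 J, not all the ice melts; equilibrium is at 0 °C.
m_melt = 21895 / L_f = 65.55 g.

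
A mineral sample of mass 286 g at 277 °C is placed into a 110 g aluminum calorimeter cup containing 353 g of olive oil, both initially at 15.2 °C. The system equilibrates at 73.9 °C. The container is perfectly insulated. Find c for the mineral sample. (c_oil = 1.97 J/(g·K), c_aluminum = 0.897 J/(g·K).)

c ≈ 0.802 J/(g·K)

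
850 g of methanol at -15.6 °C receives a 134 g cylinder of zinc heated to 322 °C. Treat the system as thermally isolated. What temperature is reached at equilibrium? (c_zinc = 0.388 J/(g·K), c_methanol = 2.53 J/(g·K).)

T_f ≈ -7.6 °C

Heat lost by the zinc equals heat gained by the methanol:
134·0.388·(322 − T) = 850·2.53·(T − (-15.6))
51.99(322 − T) = 2150.5(T − (-15.6))
2202.5 T = -16806  ⇒  T ≈ -7.63 °C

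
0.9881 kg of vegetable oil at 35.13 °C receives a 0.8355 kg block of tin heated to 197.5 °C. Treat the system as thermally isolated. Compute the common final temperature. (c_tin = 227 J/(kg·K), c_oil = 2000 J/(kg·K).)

T_f ≈ 49.3 °C

Setting the total heat transfer to zero:
0.8355*227*(T − 197.5) + 0.9881*2000*(T − 35.13) = 0
189.66(T − 197.5) + 1976.2(T − 35.13) = 0
(189.66 + 1976.2) T = 189.66*197.5 + 1976.2*35.13
T = 106881 / 2165.9 = 49.3 °C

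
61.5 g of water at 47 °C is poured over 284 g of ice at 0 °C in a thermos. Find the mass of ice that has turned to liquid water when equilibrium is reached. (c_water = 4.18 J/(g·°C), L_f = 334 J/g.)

m_melted ≈ 36.2 g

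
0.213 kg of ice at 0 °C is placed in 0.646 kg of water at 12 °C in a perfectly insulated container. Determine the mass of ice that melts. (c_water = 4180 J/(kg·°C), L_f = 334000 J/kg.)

m_melted ≈ 0.097 kg

Cooling the water to 0 °C releases 0.646×4180×12 = 32403 J.
To melt every bit of ice: 0.213×334000 = 71142 J.
32403 J < 71142 J, so only part of the ice melts and the system sits at 0 °C.
m_melted×334000 = 32403  ⇒  m_melted ≈ 0.09702 kg.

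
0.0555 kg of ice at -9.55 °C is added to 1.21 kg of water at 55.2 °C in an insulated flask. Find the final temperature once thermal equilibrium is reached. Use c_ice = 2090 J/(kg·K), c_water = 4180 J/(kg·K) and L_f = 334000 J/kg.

Setting the total heat transfer to zero:
warm ice to 0 °C: 0.0555×2090×(0 − (-9.55)) = 1107.8
  latent heat to melt: 0.0555×334000 = 18537
  meltwater 0→T: 0.0555×4180×T = 231.99 T
  water: 5057.8(T − 55.2)
5289.8 T = 279191 − 19645 = 259546
T ≈ 49.07 °C. Since T > 0 °C, the all-ice-melts assumption holds.

T_f ≈ 49.1 °C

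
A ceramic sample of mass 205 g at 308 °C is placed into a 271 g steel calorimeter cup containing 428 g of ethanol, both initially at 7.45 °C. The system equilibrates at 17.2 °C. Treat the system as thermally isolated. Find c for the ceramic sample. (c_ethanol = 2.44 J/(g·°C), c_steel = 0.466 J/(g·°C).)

c ≈ 0.191 J/(g·°C)

Energy conservation, ΣQ = 0:
205·c·(17.2 − 308) + 428·2.44·(17.2 − 7.45) + 271·0.466·(17.2 − 7.45) = 0
-59614 c = -11413
c = -11413/-59614 ≈ 0.1915 J/(g·°C)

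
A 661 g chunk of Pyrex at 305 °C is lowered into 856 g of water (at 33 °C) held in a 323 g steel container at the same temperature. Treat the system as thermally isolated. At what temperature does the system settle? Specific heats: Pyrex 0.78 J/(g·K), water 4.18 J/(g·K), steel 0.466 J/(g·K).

T_f ≈ 66.0 °C

Net heat exchanged in the isolated system is zero:
661×0.78×(T − 305) + 856×4.18×(T − 33) + 323×0.466×(T − 33) = 0
(515.58 + 3578.1 + 150.52) T = 515.58×305 + 3578.1×33 + 150.52×33
T ≈ 66.04 °C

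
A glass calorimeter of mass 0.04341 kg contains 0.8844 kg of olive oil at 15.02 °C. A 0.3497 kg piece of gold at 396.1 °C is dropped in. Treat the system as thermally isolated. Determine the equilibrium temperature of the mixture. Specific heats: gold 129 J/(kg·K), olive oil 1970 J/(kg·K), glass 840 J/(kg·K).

Energy conservation, ΣQ = 0:
0.3497×129×(T − 396.1) + 0.8844×1970×(T − 15.02) + 0.04341×840×(T − 15.02) = 0
45.11(T − 396.1) + 1742.3(T − 15.02) + 36.46(T − 15.02) = 0
(45.11 + 1742.3 + 36.46) T = 45.11×396.1 + 1742.3×15.02 + 36.46×15.02
T = 44585/1823.8 ≈ 24.45 °C

T_f ≈ 24.4 °C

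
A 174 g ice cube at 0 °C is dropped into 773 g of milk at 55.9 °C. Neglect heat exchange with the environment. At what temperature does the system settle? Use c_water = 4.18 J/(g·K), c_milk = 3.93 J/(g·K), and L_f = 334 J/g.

T_f ≈ 29.7 °C

Conservation of energy gives ΣQ = 0:
latent heat to melt: 174×334 = 58116; warm the meltwater: 727.32 T; milk cools: 773×3.93×(T − 55.9) = 3037.9(T − 55.9)
3765.2 T = 169818 − 58116 = 111702
T ≈ 29.67 °C. Since T > 0 °C, the all-ice-melts assumption holds.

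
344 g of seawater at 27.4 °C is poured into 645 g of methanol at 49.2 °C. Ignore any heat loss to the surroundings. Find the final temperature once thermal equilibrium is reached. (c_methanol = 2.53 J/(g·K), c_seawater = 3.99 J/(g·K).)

T_f ≈ 39.2 °C

T_f = Σ m_i c_i T_i / Σ m_i c_i:
T_f = (1631.8×49.2 + 1372.6×27.4) / (1631.8 + 1372.6)
    = 117895 / 3004.4 ≈ 39.24 °C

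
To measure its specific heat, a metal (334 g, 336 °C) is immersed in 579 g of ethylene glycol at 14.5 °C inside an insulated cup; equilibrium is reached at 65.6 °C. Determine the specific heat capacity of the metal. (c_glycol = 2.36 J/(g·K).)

m_s c (T_s − T_f) = m_glycol c_glycol (T_f − T_0):
334·c·(336 − 65.6) = 579·2.36·(65.6 − 14.5)
90314 c = 69825  ⇒  c ≈ 0.7731 J/(g·K)

c ≈ 0.773 J/(g·K)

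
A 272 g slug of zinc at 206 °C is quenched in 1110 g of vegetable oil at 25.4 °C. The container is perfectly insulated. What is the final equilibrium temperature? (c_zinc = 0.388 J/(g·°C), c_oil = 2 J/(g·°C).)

T_f ≈ 33.6 °C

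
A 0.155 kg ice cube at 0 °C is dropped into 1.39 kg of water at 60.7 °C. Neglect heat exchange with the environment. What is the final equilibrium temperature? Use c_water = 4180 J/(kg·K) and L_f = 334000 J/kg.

T_f ≈ 46.6 °C

Taking heat into each body as positive, Σ m c ΔT = 0:
melt ice: 0.155×334000 = 51770; meltwater 0→T: 0.155×4180×T = 647.9 T; water: 5810.2(T − 60.7)
6458.1 T = 352679 − 51770 = 300909
T ≈ 46.59 °C (positive, so assuming full melt was valid).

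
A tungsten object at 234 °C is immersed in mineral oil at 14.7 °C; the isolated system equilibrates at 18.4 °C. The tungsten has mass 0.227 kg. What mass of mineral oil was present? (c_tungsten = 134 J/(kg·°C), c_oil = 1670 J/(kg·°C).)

m ≈ 1.06 kg

Heat gained plus heat lost sum to zero:
0.227·134·(18.4 − 234) + m·1670·(18.4 − 14.7) = 0
6179 m = 6558.1
m = 6558.1/6179 ≈ 1.061 kg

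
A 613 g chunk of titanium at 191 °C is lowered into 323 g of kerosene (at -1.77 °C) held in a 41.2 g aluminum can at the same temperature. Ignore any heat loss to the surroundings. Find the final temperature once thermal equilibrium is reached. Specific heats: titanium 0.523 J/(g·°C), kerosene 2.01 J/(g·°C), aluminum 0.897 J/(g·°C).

T_f ≈ 59.6 °C

Heat gained plus heat lost sum to zero:
613·0.523·(T − 191) + 323·2.01·(T − (-1.77)) + 41.2·0.897·(T − (-1.77)) = 0
(320.6 + 649.23 + 36.96) T = 320.6·191 + 649.23·(-1.77) + 36.96·(-1.77)
T = 60020 / 1006.8 = 59.6 °C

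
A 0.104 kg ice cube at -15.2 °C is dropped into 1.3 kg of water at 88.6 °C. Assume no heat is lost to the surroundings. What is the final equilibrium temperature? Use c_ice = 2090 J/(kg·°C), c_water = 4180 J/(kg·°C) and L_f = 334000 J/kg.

Energy conservation, ΣQ = 0:
ice -15.2→0 °C: 0.104×2090×15.2 = 3303.9
  melt ice: 0.104×334000 = 34736
  warm the meltwater: 434.72 T
  water cools: 1.3×4180×(T − 88.6) = 5434(T − 88.6)
5868.7 T = 481452 − 38040 = 443413
T ≈ 75.56 °C. Since T > 0 °C, the all-ice-melts assumption holds.

T_f ≈ 75.6 °C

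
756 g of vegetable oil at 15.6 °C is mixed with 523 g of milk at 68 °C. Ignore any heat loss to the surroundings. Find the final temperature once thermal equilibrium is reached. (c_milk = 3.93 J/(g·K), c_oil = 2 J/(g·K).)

T_f ≈ 45.8 °C

|Q_milk| = |Q_oil|:
523×3.93×(68 − T) = 756×2×(T − 15.6)
2055.4(68 − T) = 1512(T − 15.6)
3567.4 T = 163354  ⇒  T ≈ 45.79 °C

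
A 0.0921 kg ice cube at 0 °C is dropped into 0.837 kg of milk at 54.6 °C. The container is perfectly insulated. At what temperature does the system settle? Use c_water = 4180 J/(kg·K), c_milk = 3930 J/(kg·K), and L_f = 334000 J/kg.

T_f ≈ 40.5 °C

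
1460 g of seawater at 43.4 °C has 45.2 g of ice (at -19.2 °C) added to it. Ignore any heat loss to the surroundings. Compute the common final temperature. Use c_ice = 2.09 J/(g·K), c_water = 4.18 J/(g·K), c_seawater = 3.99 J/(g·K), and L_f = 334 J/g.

T_f ≈ 39.2 °C

Let T be the final temperature. ΣQ_i = 0:
warm ice to 0 °C: 45.2×2.09×(0 − (-19.2)) = 1813.8
  fusion: m_ice L_f = 45.2×334 = 15097
  warm the meltwater: 188.94 T
  seawater: 5825.4(T − 43.4)
6014.3 T = 252822 − 16911 = 235912
T ≈ 39.22 °C. Since T > 0 °C, the all-ice-melts assumption holds.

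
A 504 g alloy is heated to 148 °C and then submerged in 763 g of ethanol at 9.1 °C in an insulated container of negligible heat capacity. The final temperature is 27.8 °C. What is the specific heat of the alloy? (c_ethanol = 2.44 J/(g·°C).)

Energy conservation, ΣQ = 0:
504×c×(27.8 − 148) + 763×2.44×(27.8 − 9.1) = 0
-60581 c = -34814
c = -34814/-60581 ≈ 0.5747 J/(g·°C)

c ≈ 0.575 J/(g·°C)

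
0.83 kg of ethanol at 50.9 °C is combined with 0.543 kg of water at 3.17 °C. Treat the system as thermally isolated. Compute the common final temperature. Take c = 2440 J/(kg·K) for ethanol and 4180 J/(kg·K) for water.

T_f ≈ 25.7 °C

Set heat shed by the hot body equal to heat absorbed by the cold body:
0.83·2440·(50.9 − T) = 0.543·4180·(T − 3.17)
2025.2(50.9 − T) = 2269.7(T − 3.17)
4294.9 T = 110278  ⇒  T ≈ 25.68 °C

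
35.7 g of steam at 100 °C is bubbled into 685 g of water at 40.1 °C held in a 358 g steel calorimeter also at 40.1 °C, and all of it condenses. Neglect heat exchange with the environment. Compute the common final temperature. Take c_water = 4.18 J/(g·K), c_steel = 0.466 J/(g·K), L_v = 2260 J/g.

T_f ≈ 68.3 °C

Let T be the final temperature. ΣQ_i = 0:
steam→water at 100 °C releases m L_v = 35.7·2260 = 80682; condensate cools 100→T: 35.7·4.18·(T − 100) = 149.23(T − 100); water warms: 685·4.18·(T − 40.1) = 2863.3(T − 40.1); steel cup: 358·0.466·(T − 40.1) = 166.83(T − 40.1)
3179.4 T = 80682 + 14923 + 121508 = 217113
T ≈ 68.29 °C, under the boiling point, so the assumption holds.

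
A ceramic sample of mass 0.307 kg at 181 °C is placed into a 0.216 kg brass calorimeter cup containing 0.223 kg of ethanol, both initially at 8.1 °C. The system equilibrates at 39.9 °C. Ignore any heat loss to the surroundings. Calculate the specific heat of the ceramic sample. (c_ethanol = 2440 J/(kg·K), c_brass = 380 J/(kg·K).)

c ≈ 460 J/(kg·K)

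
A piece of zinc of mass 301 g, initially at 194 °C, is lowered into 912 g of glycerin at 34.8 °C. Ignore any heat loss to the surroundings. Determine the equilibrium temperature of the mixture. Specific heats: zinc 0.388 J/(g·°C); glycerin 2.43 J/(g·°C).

T_f ≈ 42.8 °C

Conservation of energy gives ΣQ = 0:
301×0.388×(T − 194) + 912×2.43×(T − 34.8) = 0
116.79(T − 194) + 2216.2(T − 34.8) = 0
2332.9 T = 99779
T = 99779 / 2332.9 = 42.8 °C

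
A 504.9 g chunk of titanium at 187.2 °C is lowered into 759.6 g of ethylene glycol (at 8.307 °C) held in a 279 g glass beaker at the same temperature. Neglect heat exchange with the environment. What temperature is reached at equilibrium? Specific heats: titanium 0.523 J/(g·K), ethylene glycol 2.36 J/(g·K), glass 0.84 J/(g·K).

T_f ≈ 28.9 °C

T_f is the heat-capacity-weighted average of the initial temperatures:
T_f = (264.06·187.2 + 1792.7·8.307 + 234.36·8.307) / (264.06 + 1792.7 + 234.36)
    = 66271 / 2291.1 ≈ 28.93 °C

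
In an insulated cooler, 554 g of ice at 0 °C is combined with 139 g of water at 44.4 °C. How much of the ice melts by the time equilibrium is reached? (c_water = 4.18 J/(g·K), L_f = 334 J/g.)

m_melted ≈ 77.2 g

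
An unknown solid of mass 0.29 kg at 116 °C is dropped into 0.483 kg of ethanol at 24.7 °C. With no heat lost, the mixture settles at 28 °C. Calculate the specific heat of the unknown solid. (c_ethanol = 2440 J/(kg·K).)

c ≈ 152 J/(kg·K)

m_s c (T_s − T_f) = m_ethanol c_ethanol (T_f − T_0):
0.29×c×(116 − 28) = 0.483×2440×(28 − 24.7)
25.52 c = 3889.1  ⇒  c ≈ 152.4 J/(kg·K)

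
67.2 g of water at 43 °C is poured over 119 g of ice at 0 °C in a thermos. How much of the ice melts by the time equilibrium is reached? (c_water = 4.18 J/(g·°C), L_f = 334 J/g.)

Cooling the water to 0 °C releases 67.2·4.18·43 = 12079 J.
Melting all 119 g of ice would need 119·334 = 39746 J.
12079 J < 39746 J, so only part of the ice melts and the system sits at 0 °C.
m_melt = 12079 / L_f = 36.16 g.

m_melted ≈ 36.2 g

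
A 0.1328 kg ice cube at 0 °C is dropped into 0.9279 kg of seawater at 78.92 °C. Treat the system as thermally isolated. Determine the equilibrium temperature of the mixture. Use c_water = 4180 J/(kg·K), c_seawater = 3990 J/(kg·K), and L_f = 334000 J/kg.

T_f ≈ 58.2 °C

Energy balance with sensible and latent terms:
latent heat to melt: 0.1328×334000 = 44355
  warm the meltwater: 555.1 T
  seawater cools: 0.9279×3990×(T − 78.92) = 3702.3(T − 78.92)
4257.4 T = 292187 − 44355 = 247832
T ≈ 58.21 °C — above 0 °C, consistent with complete melting.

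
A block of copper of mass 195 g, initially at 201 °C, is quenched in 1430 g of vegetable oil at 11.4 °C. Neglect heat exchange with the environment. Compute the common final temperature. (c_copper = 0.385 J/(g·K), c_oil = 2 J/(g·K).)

T_f ≈ 16.2 °C

T_f is the heat-capacity-weighted average of the initial temperatures:
T_f = (75.08*201 + 2860*11.4) / (75.08 + 2860)
    = 47694 / 2935.1 ≈ 16.25 °C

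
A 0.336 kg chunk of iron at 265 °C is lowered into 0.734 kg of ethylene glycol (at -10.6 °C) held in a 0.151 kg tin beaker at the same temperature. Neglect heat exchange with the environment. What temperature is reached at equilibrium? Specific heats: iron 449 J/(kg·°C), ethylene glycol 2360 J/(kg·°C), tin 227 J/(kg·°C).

T_f ≈ 11.1 °C

Conservation of energy gives ΣQ = 0:
0.336·449·(T − 265) + 0.734·2360·(T − (-10.6)) + 0.151·227·(T − (-10.6)) = 0
1917.4 T = 21254
T = 21254 / 1917.4 = 11.1 °C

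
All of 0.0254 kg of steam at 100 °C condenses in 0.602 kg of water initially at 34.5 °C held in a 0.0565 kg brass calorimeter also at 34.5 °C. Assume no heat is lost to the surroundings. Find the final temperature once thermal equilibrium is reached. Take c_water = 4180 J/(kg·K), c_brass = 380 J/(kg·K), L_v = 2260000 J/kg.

T_f ≈ 58.8 °C

Let T be the final temperature. ΣQ_i = 0:
latent heat released on condensation: 0.0254·2260000 = 57404
  condensed water 100 °C→T: 106.17(T − 100)
  water warms: 0.602·4180·(T − 34.5) = 2516.4(T − 34.5)
  cup: 21.47(T − 34.5)
2644 T = 57404 + 10617 + 87555 = 155576
T ≈ 58.84 °C — below 100 °C, confirming all the steam condensed.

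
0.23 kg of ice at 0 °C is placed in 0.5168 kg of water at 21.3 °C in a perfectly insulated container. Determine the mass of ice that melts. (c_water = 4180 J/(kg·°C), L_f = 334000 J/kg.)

m_melted ≈ 0.138 kg

Heat available from the water dropping to 0 °C: 0.5168×4180×21.3 = 46013 J.
Melting all 0.23 kg of ice would need 0.23×334000 = 76820 J.
That's not enough to melt it all — equilibrium is at 0 °C with ice remaining.
m_melt = 46013 / L_f = 0.1378 kg.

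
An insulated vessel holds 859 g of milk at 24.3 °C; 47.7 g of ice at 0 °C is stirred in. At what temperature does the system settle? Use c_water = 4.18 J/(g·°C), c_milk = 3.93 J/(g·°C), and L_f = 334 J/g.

T_f ≈ 18.5 °C

Let T be the final temperature. ΣQ_i = 0:
fusion: m_ice L_f = 47.7·334 = 15932; warm the meltwater: 199.39 T; milk: 3375.9(T − 24.3)
3575.3 T = 82034 − 15932 = 66102
T ≈ 18.49 °C (positive, so assuming full melt was valid).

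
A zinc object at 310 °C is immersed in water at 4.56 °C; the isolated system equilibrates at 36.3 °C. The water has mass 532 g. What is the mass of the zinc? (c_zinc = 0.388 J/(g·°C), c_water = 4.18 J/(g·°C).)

m ≈ 665 g

Energy conservation, ΣQ = 0:
m×0.388×(36.3 − 310) + 532×4.18×(36.3 − 4.56) = 0
-106.2 m = -70582
m = -70582/-106.2 ≈ 664.6 g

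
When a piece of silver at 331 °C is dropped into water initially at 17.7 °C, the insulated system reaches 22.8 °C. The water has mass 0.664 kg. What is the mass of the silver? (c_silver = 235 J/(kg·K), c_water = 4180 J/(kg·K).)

m ≈ 0.195 kg

|Q_silver| = |Q_water|:
m×235×(331 − 22.8) = 0.664×4180×(22.8 − 17.7)
72427 m = 14155  ⇒  m ≈ 0.1954 kg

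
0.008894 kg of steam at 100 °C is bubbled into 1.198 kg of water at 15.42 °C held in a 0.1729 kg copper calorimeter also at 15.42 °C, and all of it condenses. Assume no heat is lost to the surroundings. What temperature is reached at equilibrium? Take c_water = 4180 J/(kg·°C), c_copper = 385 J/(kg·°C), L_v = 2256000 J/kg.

T_f ≈ 20.0 °C

Heat gained plus heat lost sum to zero:
latent heat released on condensation: 0.008894×2256000 = 20065
  condensed water 100 °C→T: 37.18(T − 100)
  water warms: 1.198×4180×(T − 15.42) = 5007.6(T − 15.42)
  cup: 66.57(T − 15.42)
5111.4 T = 20065 + 3717.7 + 78244 = 102027
T ≈ 19.96 °C — below 100 °C, confirming all the steam condensed.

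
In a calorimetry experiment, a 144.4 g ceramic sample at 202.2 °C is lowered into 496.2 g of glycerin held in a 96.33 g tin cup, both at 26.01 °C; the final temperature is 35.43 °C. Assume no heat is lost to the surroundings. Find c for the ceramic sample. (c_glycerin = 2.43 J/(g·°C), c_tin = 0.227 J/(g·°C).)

Setting the total heat transfer to zero:
144.4·c·(35.43 − 202.2) + 496.2·2.43·(35.43 − 26.01) + 96.33·0.227·(35.43 − 26.01) = 0
-24082 c = -11564
c = -11564/-24082 ≈ 0.4802 J/(g·°C)

c ≈ 0.48 J/(g·°C)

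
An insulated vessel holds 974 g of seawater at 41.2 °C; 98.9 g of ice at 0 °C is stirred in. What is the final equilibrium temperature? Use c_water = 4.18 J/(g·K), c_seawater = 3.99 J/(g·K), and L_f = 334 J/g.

T_f ≈ 29.6 °C

Conservation of energy gives ΣQ = 0:
melt ice: 98.9×334 = 33033
  meltwater 0→T: 98.9×4.18×T = 413.4 T
  seawater cools: 974×3.99×(T − 41.2) = 3886.3(T − 41.2)
4299.7 T = 160114 − 33033 = 127081
T ≈ 29.56 °C — above 0 °C, consistent with complete melting.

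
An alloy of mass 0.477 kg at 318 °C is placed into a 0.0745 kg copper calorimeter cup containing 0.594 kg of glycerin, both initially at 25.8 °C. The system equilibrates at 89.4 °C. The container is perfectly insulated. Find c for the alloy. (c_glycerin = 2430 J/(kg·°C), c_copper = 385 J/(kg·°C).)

c ≈ 859 J/(kg·°C)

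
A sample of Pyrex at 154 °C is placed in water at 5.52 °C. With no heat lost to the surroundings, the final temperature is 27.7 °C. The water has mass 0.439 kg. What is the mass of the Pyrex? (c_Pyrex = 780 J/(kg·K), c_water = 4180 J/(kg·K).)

m ≈ 0.413 kg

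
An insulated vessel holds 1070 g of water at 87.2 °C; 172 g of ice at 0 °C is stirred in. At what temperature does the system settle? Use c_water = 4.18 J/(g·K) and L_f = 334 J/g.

Let T be the final temperature. ΣQ_i = 0:
fusion: m_ice L_f = 172·334 = 57448
  meltwater 0→T: 172·4.18·T = 718.96 T
  water cools: 1070·4.18·(T − 87.2) = 4472.6(T − 87.2)
5191.6 T = 390011 − 57448 = 332563
T ≈ 64.06 °C — above 0 °C, consistent with complete melting.

T_f ≈ 64.1 °C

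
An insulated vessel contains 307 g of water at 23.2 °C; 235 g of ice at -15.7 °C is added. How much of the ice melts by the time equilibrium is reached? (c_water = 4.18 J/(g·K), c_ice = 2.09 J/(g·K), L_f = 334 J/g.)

Heat available from the water dropping to 0 °C: 307×4.18×23.2 = 29772 J.
Warming the ice to 0 °C takes 235×2.09×15.7 = 7711.1 J, leaving 22061 J for melting.
To melt every bit of ice: 235×334 = 78490 J.
22061 J < 78490 J, so only part of the ice melts and the system sits at 0 °C.
Mass melted = 22061/334 ≈ 66.05 g.

m_melted ≈ 66 g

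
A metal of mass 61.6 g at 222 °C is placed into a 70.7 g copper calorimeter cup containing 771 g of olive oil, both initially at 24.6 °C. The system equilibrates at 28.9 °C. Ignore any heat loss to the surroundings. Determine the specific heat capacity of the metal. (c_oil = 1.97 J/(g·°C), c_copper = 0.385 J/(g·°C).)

c ≈ 0.559 J/(g·°C)

Let T be the final temperature. ΣQ_i = 0:
61.6·c·(28.9 − 222) + 771·1.97·(28.9 − 24.6) + 70.7·0.385·(28.9 − 24.6) = 0
-11895 c = -6648.2
c = -6648.2/-11895 ≈ 0.5589 J/(g·°C)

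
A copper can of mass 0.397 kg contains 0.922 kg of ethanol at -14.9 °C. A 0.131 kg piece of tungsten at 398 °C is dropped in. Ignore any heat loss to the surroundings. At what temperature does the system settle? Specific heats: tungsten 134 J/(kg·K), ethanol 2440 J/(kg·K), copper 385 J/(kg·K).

Net heat exchanged in the isolated system is zero:
0.131×134×(T − 398) + 0.922×2440×(T − (-14.9)) + 0.397×385×(T − (-14.9)) = 0
17.55(T − 398) + 2249.7(T − (-14.9)) + 152.84(T − (-14.9)) = 0
(17.55 + 2249.7 + 152.84) T = 17.55×398 + 2249.7×(-14.9) + 152.84×(-14.9)
T = -28811/2420.1 ≈ -11.91 °C

T_f ≈ -11.9 °C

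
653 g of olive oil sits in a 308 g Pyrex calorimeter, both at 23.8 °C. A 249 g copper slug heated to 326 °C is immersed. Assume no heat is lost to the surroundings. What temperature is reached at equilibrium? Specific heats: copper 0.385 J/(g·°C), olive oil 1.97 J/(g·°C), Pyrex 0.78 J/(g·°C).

Energy conservation, ΣQ = 0:
249*0.385*(T − 326) + 653*1.97*(T − 23.8) + 308*0.78*(T − 23.8) = 0
(95.87 + 1286.4 + 240.24) T = 95.87*326 + 1286.4*23.8 + 240.24*23.8
T ≈ 41.66 °C

T_f ≈ 41.7 °C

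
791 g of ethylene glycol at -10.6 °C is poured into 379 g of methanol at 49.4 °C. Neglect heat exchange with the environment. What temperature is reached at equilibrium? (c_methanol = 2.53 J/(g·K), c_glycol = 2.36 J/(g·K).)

Heat gained plus heat lost sum to zero:
379·2.53·(T − 49.4) + 791·2.36·(T − (-10.6)) = 0
958.87(T − 49.4) + 1866.8(T − (-10.6)) = 0
(958.87 + 1866.8) T = 958.87·49.4 + 1866.8·(-10.6)
T = 27581/2825.6 ≈ 9.76 °C

T_f ≈ 9.8 °C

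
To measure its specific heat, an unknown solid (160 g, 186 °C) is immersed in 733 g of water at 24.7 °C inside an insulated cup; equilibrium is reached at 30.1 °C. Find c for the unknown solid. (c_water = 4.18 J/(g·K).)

m_s c (T_s − T_f) = m_water c_water (T_f − T_0):
160×c×(186 − 30.1) = 733×4.18×(30.1 − 24.7)
24944 c = 16545  ⇒  c ≈ 0.6633 J/(g·K)

c ≈ 0.663 J/(g·K)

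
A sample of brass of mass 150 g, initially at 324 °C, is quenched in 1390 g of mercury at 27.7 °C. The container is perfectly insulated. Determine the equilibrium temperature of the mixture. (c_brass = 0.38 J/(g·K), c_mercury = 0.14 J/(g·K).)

Net heat exchanged in the isolated system is zero:
150·0.38·(T − 324) + 1390·0.14·(T − 27.7) = 0
57(T − 324) + 194.6(T − 27.7) = 0
251.6 T = 23858
T ≈ 94.83 °C

T_f ≈ 94.8 °C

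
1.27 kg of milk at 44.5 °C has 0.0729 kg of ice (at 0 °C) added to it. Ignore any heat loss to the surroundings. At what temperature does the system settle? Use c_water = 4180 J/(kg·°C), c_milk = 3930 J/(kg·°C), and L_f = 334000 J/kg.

Energy conservation, ΣQ = 0:
latent heat to melt: 0.0729×334000 = 24349; warm the meltwater: 304.72 T; milk: 4991.1(T − 44.5)
5295.8 T = 222104 − 24349 = 197755
T ≈ 37.34 °C — above 0 °C, consistent with complete melting.

T_f ≈ 37.3 °C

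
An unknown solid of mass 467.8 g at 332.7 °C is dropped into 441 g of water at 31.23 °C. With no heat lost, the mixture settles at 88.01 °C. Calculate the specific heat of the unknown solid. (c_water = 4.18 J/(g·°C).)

c ≈ 0.914 J/(g·°C)

Heat lost by the unknown solid = heat gained by the water:
467.8·c·(332.7 − 88.01) = 441·4.18·(88.01 − 31.23)
114466 c = 104667  ⇒  c ≈ 0.9144 J/(g·°C)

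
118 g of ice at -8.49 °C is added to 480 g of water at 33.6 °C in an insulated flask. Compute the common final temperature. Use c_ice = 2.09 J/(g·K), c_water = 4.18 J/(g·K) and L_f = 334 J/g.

Conservation of energy gives ΣQ = 0:
warm ice to 0 °C: 118×2.09×(0 − (-8.49)) = 2093.8; melt ice: 118×334 = 39412; warm the meltwater: 493.24 T; water cools: 480×4.18×(T − 33.6) = 2006.4(T − 33.6)
2499.6 T = 67415 − 41506 = 25909
T ≈ 10.37 °C. Since T > 0 °C, the all-ice-melts assumption holds.

T_f ≈ 10.4 °C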